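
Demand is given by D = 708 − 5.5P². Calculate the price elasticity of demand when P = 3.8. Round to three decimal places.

-0.253

At P = 3.8, D = 628.58.
dD/dP = −2·5.5·P = −41.8.
Point elasticity E = (dD/dP)·(P/D) = -41.8 × 3.8/628.58 ≈ -0.253.
|E| < 1, so demand is inelastic at this price.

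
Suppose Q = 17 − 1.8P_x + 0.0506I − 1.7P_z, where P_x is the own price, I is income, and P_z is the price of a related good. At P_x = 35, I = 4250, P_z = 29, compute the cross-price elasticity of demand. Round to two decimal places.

At the given point, Q = 17 − 1.8(35) + 0.0506(4250) − 1.7(29) = 17 − 63 + 215.05 − 49.3 = 119.75.
∂Q/∂P_z = −1.7, so E_xy = -1.7·(29/119.75) ≈ -0.41.
E_xy < 0: the goods are complements.

-0.41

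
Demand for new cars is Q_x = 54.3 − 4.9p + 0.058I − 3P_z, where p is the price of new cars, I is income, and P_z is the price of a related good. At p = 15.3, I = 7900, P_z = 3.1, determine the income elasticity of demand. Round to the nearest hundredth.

Substituting, Q_x = 54.3 − 4.9(15.3) + 0.058(7900) − 3(3.1) = 54.3 − 74.97 + 458.2 − 9.3 = 428.23.
∂Q_x/∂I = +0.058, so E_I = 0.058·(7900/428.23) ≈ 1.07.
E_I > 1: normal good (luxury).

1.07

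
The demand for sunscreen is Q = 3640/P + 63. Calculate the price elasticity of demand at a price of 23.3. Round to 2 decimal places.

-0.71

At P = 23.3, Q = 219.2232.
dQ/dP = −3640/P² = −6.7049.
Point elasticity E = (dQ/dP)·(P/Q) = -6.7049 × 23.3/219.2232 ≈ -0.71.
|E| < 1, so demand is inelastic at this price.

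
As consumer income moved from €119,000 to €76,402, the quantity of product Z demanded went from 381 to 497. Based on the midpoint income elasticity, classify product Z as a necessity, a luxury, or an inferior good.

inferior

%ΔQ = (497 − 381)/[(381+497)/2] = 116/439 ≈ 0.2642.
%ΔM = (76,402 − 119,000)/[(119,000+76,402)/2] = -42598/97701 ≈ -0.4360.
E_I = %ΔQ/%ΔM ≈ -0.606.
E_I < 0: inferior good.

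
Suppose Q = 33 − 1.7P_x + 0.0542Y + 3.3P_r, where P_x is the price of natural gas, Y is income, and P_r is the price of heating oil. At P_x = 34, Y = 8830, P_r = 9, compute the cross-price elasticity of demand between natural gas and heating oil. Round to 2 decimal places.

Substituting, Q = 33 − 1.7(34) + 0.0542(8830) + 3.3(9) = 33 − 57.8 + 478.586 + 29.7 = 483.486.
∂Q/∂P_r = +3.3, so E_xy = 3.3·(9/483.486) ≈ 0.06.
E_xy > 0: the goods are substitutes.

0.06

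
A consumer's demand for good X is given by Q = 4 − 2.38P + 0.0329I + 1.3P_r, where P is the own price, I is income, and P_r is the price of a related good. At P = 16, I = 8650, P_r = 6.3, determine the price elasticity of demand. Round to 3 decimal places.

-0.147

Q = 4 − 2.38(16) + 0.0329(8650) + 1.3(6.3) = 4 − 38.08 + 284.585 + 8.19 = 258.695.
∂Q/∂P = −2.38, so E_p = (−2.38)·(16/258.695) ≈ -0.147.
|E_p| < 1: demand is inelastic.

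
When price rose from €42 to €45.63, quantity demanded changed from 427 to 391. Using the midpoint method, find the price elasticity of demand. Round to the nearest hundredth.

%Δq = (391 − 427)/[(427 + 391)/2] = -36/409 ≈ -0.0880.
%ΔP = (45.63 − 42)/[(42 + 45.63)/2] = 3.63/43.815 ≈ 0.0828.
Arc elasticity E = %Δq/%ΔP ≈ -0.0880/0.0828 ≈ -1.06.
|E| > 1: demand is elastic over this range.

-1.06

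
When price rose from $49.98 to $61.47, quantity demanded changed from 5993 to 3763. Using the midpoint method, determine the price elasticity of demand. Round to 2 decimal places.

-2.22

%ΔQ = (3763 − 5993)/[(5993 + 3763)/2] = -2230/4878 ≈ -0.4572.
%Δp = (61.47 − 49.98)/[(49.98 + 61.47)/2] = 11.49/55.725 ≈ 0.2062.
Arc elasticity E = %ΔQ/%Δp ≈ -0.4572/0.2062 ≈ -2.22.
|E| > 1: demand is elastic over this range.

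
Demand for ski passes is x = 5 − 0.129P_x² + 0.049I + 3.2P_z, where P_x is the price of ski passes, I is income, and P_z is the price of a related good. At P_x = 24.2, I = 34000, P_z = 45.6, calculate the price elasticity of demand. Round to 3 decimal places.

-0.087

At the given point, x = 5 − 0.129(24.2)² + 0.049(34000) + 3.2(45.6) = 5 − 75.5476 + 1666 + 145.92 = 1741.3724.
∂x/∂P_x = −2·0.129·P_x = -6.2436, so E_p = -6.2436·(24.2/1741.3724) ≈ -0.087.
|E_p| < 1: demand is inelastic.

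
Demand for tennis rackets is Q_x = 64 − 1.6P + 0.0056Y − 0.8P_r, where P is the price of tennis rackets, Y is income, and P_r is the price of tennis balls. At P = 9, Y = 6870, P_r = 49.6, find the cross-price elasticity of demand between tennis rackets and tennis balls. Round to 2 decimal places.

-0.82

Substituting, Q_x = 64 − 1.6(9) + 0.0056(6870) − 0.8(49.6) = 64 − 14.4 + 38.472 − 39.68 = 48.392.
∂Q_x/∂P_r = −0.8, so E_xy = -0.8·(49.6/48.392) ≈ -0.82.
E_xy < 0: the goods are complements.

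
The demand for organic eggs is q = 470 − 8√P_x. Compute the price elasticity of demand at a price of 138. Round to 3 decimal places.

At P_x = 138, q = 376.0213.
dq/dP_x = −8/(2√P_x) = −8/(2·11.7473).
Point elasticity E = (dq/dP_x)·(P_x/q) = -0.3405 × 138/376.0213 ≈ -0.125.
|E| < 1, so demand is inelastic at this price.

-0.125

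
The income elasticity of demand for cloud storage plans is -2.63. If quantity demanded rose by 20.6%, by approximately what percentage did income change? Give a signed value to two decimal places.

%ΔQ ≈ E × %ΔI ⇒ %ΔI = %ΔQ / E = (20.6%)/(-2.63) ≈ -7.83%.

-7.83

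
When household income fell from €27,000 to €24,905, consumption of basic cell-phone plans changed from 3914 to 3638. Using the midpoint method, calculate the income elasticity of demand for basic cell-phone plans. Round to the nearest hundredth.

0.91

%ΔQ = (3638 − 3914)/[(3914+3638)/2] = -276/3776 ≈ -0.0731.
%ΔI = (24,905 − 27,000)/[(27,000+24,905)/2] = -2095/25952.5 ≈ -0.0807.
E_I = %ΔQ/%ΔI ≈ 0.91.
E_I ∈ (0,1): normal good (necessity).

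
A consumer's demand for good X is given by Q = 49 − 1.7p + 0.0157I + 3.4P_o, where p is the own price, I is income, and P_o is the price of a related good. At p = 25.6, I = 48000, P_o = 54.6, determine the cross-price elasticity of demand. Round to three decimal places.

Evaluating quantity at (p, I, P_o) gives Q = 49 − 1.7(25.6) + 0.0157(48000) + 3.4(54.6) = 49 − 43.52 + 753.6 + 185.64 = 944.72.
∂Q/∂P_o = +3.4, so E_xy = 3.4·(54.6/944.72) ≈ 0.197.
E_xy > 0: the goods are substitutes.

0.197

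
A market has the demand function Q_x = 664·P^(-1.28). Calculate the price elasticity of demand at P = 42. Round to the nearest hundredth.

For a Cobb–Douglas (constant-elasticity) form Q_x = A·P^α·…, the elasticity with respect to P equals the exponent α at every point.
Here the exponent on P is -1.28, so the price elasticity of demand is -1.28.

-1.28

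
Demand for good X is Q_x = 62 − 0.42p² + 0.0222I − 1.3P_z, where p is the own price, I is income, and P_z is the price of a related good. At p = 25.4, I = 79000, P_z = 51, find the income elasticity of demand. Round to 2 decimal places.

1.19

First evaluate Q_x: 62 − 0.42(25.4)² + 0.0222(79000) − 1.3(51) = 62 − 270.9672 + 1753.8 − 66.3 = 1478.5328.
∂Q_x/∂I = +0.0222, so E_I = 0.0222·(79000/1478.5328) ≈ 1.19.
E_I > 1: normal good (luxury).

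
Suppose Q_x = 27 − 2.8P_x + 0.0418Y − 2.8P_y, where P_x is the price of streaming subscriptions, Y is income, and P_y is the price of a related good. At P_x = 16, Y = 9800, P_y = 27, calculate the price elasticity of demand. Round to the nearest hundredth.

-0.14

Substituting, Q_x = 27 − 2.8(16) + 0.0418(9800) − 2.8(27) = 27 − 44.8 + 409.64 − 75.6 = 316.24.
∂Q_x/∂P_x = −2.8, so E_p = (−2.8)·(16/316.24) ≈ -0.14.
|E_p| < 1: demand is inelastic.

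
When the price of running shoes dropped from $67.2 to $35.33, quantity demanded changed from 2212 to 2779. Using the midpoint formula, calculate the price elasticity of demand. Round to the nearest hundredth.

%ΔQ = (2779 − 2212)/[(2212 + 2779)/2] = 567/2495.5 ≈ 0.2272.
%ΔP = (35.33 − 67.2)/[(67.2 + 35.33)/2] = -31.87/51.265 ≈ -0.6217.
Arc elasticity E = %ΔQ/%ΔP ≈ 0.2272/-0.6217 ≈ -0.37.
|E| < 1: demand is inelastic over this range.

-0.37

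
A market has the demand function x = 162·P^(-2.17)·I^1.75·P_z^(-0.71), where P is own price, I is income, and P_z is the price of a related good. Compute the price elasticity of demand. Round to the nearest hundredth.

-2.17

For a Cobb–Douglas (constant-elasticity) form x = A·P^α·…, the elasticity with respect to P equals the exponent α at every point.
Here the exponent on P is -2.17, so the price elasticity of demand is -2.17.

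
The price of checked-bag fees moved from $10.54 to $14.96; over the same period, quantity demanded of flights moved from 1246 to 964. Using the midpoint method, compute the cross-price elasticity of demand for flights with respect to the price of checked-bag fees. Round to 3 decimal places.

-0.736

%ΔQ_x = (964 − 1246)/[(1246+964)/2] = -282/1105 ≈ -0.2552.
%ΔP_y = (14.96 − 10.54)/[(10.54+14.96)/2] ≈ 0.3467.
E_xy = -0.2552/0.3467 ≈ -0.736.
E_xy < 0, so flights and checked-bag fees are complements.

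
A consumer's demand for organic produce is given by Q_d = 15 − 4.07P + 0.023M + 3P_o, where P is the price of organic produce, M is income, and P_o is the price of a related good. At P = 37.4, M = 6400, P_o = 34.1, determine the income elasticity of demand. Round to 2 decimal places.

At the given point, Q_d = 15 − 4.07(37.4) + 0.023(6400) + 3(34.1) = 15 − 152.218 + 147.2 + 102.3 = 112.282.
∂Q_d/∂M = +0.023, so E_I = 0.023·(6400/112.282) ≈ 1.31.
E_I > 1: normal good (luxury).

1.31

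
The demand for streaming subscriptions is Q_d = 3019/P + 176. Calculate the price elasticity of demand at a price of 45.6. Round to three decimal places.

-0.273

At P = 45.6, Q_d = 242.2061.
dQ_d/dP = −3019/P² = −1.4519.
Point elasticity E = (dQ_d/dP)·(P/Q_d) = -1.4519 × 45.6/242.2061 ≈ -0.273.
|E| < 1, so demand is inelastic at this price.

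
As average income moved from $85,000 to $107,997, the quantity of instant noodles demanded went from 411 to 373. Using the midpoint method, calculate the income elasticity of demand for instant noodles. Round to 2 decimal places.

-0.41

%ΔQ = (373 − 411)/[(411+373)/2] = -38/392 ≈ -0.0969.
%ΔM = (107,997 − 85,000)/[(85,000+107,997)/2] = 22997/96498.5 ≈ 0.2383.
E_I = %ΔQ/%ΔM ≈ -0.41.
E_I < 0: inferior good.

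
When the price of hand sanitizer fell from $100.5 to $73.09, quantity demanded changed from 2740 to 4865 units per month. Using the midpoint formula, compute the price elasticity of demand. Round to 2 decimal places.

%ΔQ = (4865 − 2740)/[(2740 + 4865)/2] = 2125/3802.5 ≈ 0.5588.
%ΔP = (73.09 − 100.5)/[(100.5 + 73.09)/2] = -27.41/86.795 ≈ -0.3158.
Arc elasticity E = %ΔQ/%ΔP ≈ 0.5588/-0.3158 ≈ -1.77.
|E| > 1: demand is elastic over this range.

-1.77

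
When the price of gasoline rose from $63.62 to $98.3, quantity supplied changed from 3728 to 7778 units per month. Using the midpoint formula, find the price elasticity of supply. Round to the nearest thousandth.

1.643

%ΔQ = (7778 − 3728)/[(3728 + 7778)/2] = 4050/5753 ≈ 0.7040.
%Δp = (98.3 − 63.62)/[(63.62 + 98.3)/2] = 34.68/80.96 ≈ 0.4284.
Arc elasticity E = %ΔQ/%Δp ≈ 0.7040/0.4284 ≈ 1.643.
|E| > 1: supply is elastic over this range.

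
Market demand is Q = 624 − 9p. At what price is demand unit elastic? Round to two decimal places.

34.67

For linear demand Q = a − bp, E = −bp/(a − bp). |E| = 1 ⇒ bp = a − bp ⇒ p = a/(2b).
p = 624/(2·9) ≈ 34.67.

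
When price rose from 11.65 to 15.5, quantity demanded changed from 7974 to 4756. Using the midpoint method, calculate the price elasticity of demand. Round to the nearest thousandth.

%Δq = (4756 − 7974)/[(7974 + 4756)/2] = -3218/6365 ≈ -0.5056.
%ΔP = (15.5 − 11.65)/[(11.65 + 15.5)/2] = 3.85/13.575 ≈ 0.2836.
Arc elasticity E = %Δq/%ΔP ≈ -0.5056/0.2836 ≈ -1.783.
|E| > 1: demand is elastic over this range.

-1.783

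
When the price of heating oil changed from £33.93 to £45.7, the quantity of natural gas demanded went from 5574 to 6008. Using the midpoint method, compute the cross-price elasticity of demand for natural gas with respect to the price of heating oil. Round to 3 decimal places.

0.254

%ΔQ_x = (6008 − 5574)/[(5574+6008)/2] = 434/5791 ≈ 0.0749.
%ΔP_y = (45.7 − 33.93)/[(33.93+45.7)/2] ≈ 0.2956.
E_xy = 0.0749/0.2956 ≈ 0.254.
E_xy > 0, so natural gas and heating oil are substitutes.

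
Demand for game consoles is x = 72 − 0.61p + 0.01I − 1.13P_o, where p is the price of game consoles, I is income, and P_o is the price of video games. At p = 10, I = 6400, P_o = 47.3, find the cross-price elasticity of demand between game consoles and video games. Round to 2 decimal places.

-0.70

Evaluating quantity at (p, I, P_o) gives x = 72 − 0.61(10) + 0.01(6400) − 1.13(47.3) = 72 − 6.1 + 64 − 53.449 = 76.451.
∂x/∂P_o = −1.13, so E_xy = -1.13·(47.3/76.451) ≈ -0.70.
E_xy < 0: the goods are complements.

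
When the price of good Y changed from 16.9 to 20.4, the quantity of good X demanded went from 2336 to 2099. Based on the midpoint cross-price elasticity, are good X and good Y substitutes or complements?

%ΔQ_x = (2099 − 2336)/[(2336+2099)/2] = -237/2217.5 ≈ -0.1069.
%ΔP_y = (20.4 − 16.9)/[(16.9+20.4)/2] ≈ 0.1877.
E_xy = -0.1069/0.1877 ≈ -0.570.
E_xy < 0, so the goods are complements.

complements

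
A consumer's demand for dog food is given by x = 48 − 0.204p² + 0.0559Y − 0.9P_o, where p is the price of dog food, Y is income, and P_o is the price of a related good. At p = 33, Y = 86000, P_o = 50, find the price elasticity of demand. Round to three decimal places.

Evaluating quantity at (p, Y, P_o) gives x = 48 − 0.204(33)² + 0.0559(86000) − 0.9(50) = 48 − 222.156 + 4807.4 − 45 = 4588.244.
∂x/∂p = −2·0.204·p = -13.464, so E_p = -13.464·(33/4588.244) ≈ -0.097.
|E_p| < 1: demand is inelastic.

-0.097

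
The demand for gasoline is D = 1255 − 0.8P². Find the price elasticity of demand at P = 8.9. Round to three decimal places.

-0.106

At P = 8.9, D = 1191.632.
dD/dP = −2·0.8·P = −14.24.
Point elasticity E = (dD/dP)·(P/D) = -14.24 × 8.9/1191.632 ≈ -0.106.
|E| < 1, so demand is inelastic at this price.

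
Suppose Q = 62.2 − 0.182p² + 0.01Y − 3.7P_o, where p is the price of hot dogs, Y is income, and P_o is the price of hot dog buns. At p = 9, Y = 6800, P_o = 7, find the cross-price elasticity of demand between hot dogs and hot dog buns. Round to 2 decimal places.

Evaluating quantity at (p, Y, P_o) gives Q = 62.2 − 0.182(9)² + 0.01(6800) − 3.7(7) = 62.2 − 14.742 + 68 − 25.9 = 89.558.
∂Q/∂P_o = −3.7, so E_xy = -3.7·(7/89.558) ≈ -0.29.
E_xy < 0: the goods are complements.

-0.29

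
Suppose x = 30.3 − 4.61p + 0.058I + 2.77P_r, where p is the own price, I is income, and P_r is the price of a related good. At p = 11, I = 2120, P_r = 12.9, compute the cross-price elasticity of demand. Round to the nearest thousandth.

0.258

Substituting, x = 30.3 − 4.61(11) + 0.058(2120) + 2.77(12.9) = 30.3 − 50.71 + 122.96 + 35.733 = 138.283.
∂x/∂P_r = +2.77, so E_xy = 2.77·(12.9/138.283) ≈ 0.258.
E_xy > 0: the goods are substitutes.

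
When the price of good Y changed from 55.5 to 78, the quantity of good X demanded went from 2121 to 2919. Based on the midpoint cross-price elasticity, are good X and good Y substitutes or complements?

substitutes

%ΔQ_x = (2919 − 2121)/[(2121+2919)/2] = 798/2520 ≈ 0.3167.
%ΔP_y = (78 − 55.5)/[(55.5+78)/2] ≈ 0.3371.
E_xy = 0.3167/0.3371 ≈ 0.939.
E_xy > 0, so the goods are substitutes.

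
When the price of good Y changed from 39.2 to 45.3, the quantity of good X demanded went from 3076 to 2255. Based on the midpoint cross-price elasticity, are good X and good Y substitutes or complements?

%ΔQ_x = (2255 − 3076)/[(3076+2255)/2] = -821/2665.5 ≈ -0.3080.
%ΔP_y = (45.3 − 39.2)/[(39.2+45.3)/2] ≈ 0.1444.
E_xy = -0.3080/0.1444 ≈ -2.133.
E_xy < 0, so the goods are complements.

complements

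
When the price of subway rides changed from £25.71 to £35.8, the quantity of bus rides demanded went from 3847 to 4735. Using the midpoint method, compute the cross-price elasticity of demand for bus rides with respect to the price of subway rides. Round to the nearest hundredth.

0.63

%ΔQ_x = (4735 − 3847)/[(3847+4735)/2] = 888/4291 ≈ 0.2069.
%ΔP_y = (35.8 − 25.71)/[(25.71+35.8)/2] ≈ 0.3281.
E_xy = 0.2069/0.3281 ≈ 0.63.
E_xy > 0, so bus rides and subway rides are substitutes.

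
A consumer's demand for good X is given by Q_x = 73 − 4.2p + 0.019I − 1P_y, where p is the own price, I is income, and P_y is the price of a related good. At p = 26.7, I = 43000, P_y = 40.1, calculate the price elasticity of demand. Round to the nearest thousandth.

First evaluate Q_x: 73 − 4.2(26.7) + 0.019(43000) − 1(40.1) = 73 − 112.14 + 817 − 40.1 = 737.76.
∂Q_x/∂p = −4.2, so E_p = (−4.2)·(26.7/737.76) ≈ -0.152.
|E_p| < 1: demand is inelastic.

-0.152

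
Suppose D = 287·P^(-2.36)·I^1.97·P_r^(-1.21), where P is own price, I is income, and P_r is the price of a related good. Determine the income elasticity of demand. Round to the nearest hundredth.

For a Cobb–Douglas (constant-elasticity) form D = A·I^α·…, the elasticity with respect to I equals the exponent α at every point.
Here the exponent on I is 1.97, so the income elasticity of demand is 1.97.

1.97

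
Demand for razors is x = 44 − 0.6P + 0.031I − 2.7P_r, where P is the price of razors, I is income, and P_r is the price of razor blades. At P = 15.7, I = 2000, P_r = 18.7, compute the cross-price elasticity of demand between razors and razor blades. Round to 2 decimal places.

x = 44 − 0.6(15.7) + 0.031(2000) − 2.7(18.7) = 44 − 9.42 + 62 − 50.49 = 46.09.
∂x/∂P_r = −2.7, so E_xy = -2.7·(18.7/46.09) ≈ -1.10.
E_xy < 0: the goods are complements.

-1.10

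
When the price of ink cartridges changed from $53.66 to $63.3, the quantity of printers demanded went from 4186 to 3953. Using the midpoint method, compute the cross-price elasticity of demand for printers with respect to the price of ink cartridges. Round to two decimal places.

%ΔQ_x = (3953 − 4186)/[(4186+3953)/2] = -233/4069.5 ≈ -0.0573.
%ΔP_y = (63.3 − 53.66)/[(53.66+63.3)/2] ≈ 0.1648.
E_xy = -0.0573/0.1648 ≈ -0.35.
E_xy < 0, so printers and ink cartridges are complements.

-0.35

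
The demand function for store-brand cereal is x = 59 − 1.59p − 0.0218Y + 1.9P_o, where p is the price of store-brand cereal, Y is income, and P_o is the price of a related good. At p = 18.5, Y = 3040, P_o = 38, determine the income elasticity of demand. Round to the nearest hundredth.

-1.87

Evaluating quantity at (p, Y, P_o) gives x = 59 − 1.59(18.5) − 0.0218(3040) + 1.9(38) = 59 − 29.415 − 66.272 + 72.2 = 35.513.
∂x/∂Y = −0.0218, so E_I = -0.0218·(3040/35.513) ≈ -1.87.
E_I < 0: inferior good.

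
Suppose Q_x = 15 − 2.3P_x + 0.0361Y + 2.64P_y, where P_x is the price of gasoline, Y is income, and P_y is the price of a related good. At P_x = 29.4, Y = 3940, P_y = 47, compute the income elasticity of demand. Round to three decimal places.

At the given point, Q_x = 15 − 2.3(29.4) + 0.0361(3940) + 2.64(47) = 15 − 67.62 + 142.234 + 124.08 = 213.694.
∂Q_x/∂Y = +0.0361, so E_I = 0.0361·(3940/213.694) ≈ 0.666.
E_I ∈ (0,1): normal good (necessity).

0.666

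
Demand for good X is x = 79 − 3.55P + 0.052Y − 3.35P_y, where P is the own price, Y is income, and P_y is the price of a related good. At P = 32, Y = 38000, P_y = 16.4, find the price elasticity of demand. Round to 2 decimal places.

-0.06

Evaluating quantity at (P, Y, P_y) gives x = 79 − 3.55(32) + 0.052(38000) − 3.35(16.4) = 79 − 113.6 + 1976 − 54.94 = 1886.46.
∂x/∂P = −3.55, so E_p = (−3.55)·(32/1886.46) ≈ -0.06.
|E_p| < 1: demand is inelastic.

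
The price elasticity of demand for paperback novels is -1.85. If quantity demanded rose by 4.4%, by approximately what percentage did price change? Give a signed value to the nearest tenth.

-2.4

%ΔQ ≈ E × %ΔP ⇒ %ΔP = %ΔQ / E = (4.4%)/(-1.85) ≈ -2.4%.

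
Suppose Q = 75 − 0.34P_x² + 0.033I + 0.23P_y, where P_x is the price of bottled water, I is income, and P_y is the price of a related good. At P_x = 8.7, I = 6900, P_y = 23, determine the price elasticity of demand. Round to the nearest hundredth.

Evaluating quantity at (P_x, I, P_y) gives Q = 75 − 0.34(8.7)² + 0.033(6900) + 0.23(23) = 75 − 25.7346 + 227.7 + 5.29 = 282.2554.
∂Q/∂P_x = −2·0.34·P_x = -5.916, so E_p = -5.916·(8.7/282.2554) ≈ -0.18.
|E_p| < 1: demand is inelastic.

-0.18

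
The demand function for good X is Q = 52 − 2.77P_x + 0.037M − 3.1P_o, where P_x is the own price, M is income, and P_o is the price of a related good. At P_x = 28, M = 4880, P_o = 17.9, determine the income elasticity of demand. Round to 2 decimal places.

Substituting, Q = 52 − 2.77(28) + 0.037(4880) − 3.1(17.9) = 52 − 77.56 + 180.56 − 55.49 = 99.51.
∂Q/∂M = +0.037, so E_I = 0.037·(4880/99.51) ≈ 1.81.
E_I > 1: normal good (luxury).

1.81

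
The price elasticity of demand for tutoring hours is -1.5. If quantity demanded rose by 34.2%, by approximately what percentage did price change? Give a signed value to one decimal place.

%ΔQ ≈ E × %ΔP ⇒ %ΔP = %ΔQ / E = (34.2%)/(-1.5) = -22.8%.

-22.8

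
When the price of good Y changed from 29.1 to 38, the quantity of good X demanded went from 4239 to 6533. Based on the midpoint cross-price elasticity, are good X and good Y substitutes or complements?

%ΔQ_x = (6533 − 4239)/[(4239+6533)/2] = 2294/5386 ≈ 0.4259.
%ΔP_y = (38 − 29.1)/[(29.1+38)/2] ≈ 0.2653.
E_xy = 0.4259/0.2653 ≈ 1.606.
E_xy > 0, so the goods are substitutes.

substitutes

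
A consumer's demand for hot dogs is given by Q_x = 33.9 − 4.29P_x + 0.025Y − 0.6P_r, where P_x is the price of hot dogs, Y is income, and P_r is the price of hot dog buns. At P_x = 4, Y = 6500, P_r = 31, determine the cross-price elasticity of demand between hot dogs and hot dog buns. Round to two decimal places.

-0.12

Substituting, Q_x = 33.9 − 4.29(4) + 0.025(6500) − 0.6(31) = 33.9 − 17.16 + 162.5 − 18.6 = 160.64.
∂Q_x/∂P_r = −0.6, so E_xy = -0.6·(31/160.64) ≈ -0.12.
E_xy < 0: the goods are complements.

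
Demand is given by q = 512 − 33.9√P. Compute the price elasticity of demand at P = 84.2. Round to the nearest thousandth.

At P = 84.2, q = 200.9317.
dq/dP = −33.9/(2√P) = −33.9/(2·9.1761).
Point elasticity E = (dq/dP)·(P/q) = -1.8472 × 84.2/200.9317 ≈ -0.774.
|E| < 1, so demand is inelastic at this price.

-0.774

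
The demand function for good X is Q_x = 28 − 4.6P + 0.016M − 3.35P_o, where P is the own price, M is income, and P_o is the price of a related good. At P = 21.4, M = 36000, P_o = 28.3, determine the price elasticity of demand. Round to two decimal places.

First evaluate Q_x: 28 − 4.6(21.4) + 0.016(36000) − 3.35(28.3) = 28 − 98.44 + 576 − 94.805 = 410.755.
∂Q_x/∂P = −4.6, so E_p = (−4.6)·(21.4/410.755) ≈ -0.24.
|E_p| < 1: demand is inelastic.

-0.24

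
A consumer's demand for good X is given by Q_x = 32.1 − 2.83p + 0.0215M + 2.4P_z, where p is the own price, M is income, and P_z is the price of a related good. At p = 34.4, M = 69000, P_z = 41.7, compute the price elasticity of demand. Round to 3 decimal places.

Substituting, Q_x = 32.1 − 2.83(34.4) + 0.0215(69000) + 2.4(41.7) = 32.1 − 97.352 + 1483.5 + 100.08 = 1518.328.
∂Q_x/∂p = −2.83, so E_p = (−2.83)·(34.4/1518.328) ≈ -0.064.
|E_p| < 1: demand is inelastic.

-0.064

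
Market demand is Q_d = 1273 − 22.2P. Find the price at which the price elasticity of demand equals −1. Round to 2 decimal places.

For linear demand Q_d = a − bP, E = −bP/(a − bP). |E| = 1 ⇒ bP = a − bP ⇒ P = a/(2b).
P = 1273/(2·22.2) ≈ 28.67.

28.67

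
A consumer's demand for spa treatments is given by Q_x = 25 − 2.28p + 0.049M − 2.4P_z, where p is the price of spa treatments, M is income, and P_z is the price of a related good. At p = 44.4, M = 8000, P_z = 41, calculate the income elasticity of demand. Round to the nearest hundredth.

Evaluating quantity at (p, M, P_z) gives Q_x = 25 − 2.28(44.4) + 0.049(8000) − 2.4(41) = 25 − 101.232 + 392 − 98.4 = 217.368.
∂Q_x/∂M = +0.049, so E_I = 0.049·(8000/217.368) ≈ 1.80.
E_I > 1: normal good (luxury).

1.80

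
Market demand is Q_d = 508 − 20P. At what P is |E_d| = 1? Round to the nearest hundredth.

12.70

For linear demand Q_d = a − bP, E = −bP/(a − bP). |E| = 1 ⇒ bP = a − bP ⇒ P = a/(2b).
P = 508/(2·20) = 12.70.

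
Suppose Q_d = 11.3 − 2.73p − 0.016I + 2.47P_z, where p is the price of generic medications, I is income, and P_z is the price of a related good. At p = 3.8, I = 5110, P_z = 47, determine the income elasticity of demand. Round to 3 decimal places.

-2.319

At the given point, Q_d = 11.3 − 2.73(3.8) − 0.016(5110) + 2.47(47) = 11.3 − 10.374 − 81.76 + 116.09 = 35.256.
∂Q_d/∂I = −0.016, so E_I = -0.016·(5110/35.256) ≈ -2.319.
E_I < 0: inferior good.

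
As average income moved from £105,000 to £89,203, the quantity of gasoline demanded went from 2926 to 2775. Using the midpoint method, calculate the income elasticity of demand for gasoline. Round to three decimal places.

0.326

%ΔQ = (2775 − 2926)/[(2926+2775)/2] = -151/2850.5 ≈ -0.0530.
%ΔM = (89,203 − 105,000)/[(105,000+89,203)/2] = -15797/97101.5 ≈ -0.1627.
E_I = %ΔQ/%ΔM ≈ 0.326.
E_I ∈ (0,1): normal good (necessity).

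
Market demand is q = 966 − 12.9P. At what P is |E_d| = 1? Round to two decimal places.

For linear demand q = a − bP, E = −bP/(a − bP). |E| = 1 ⇒ bP = a − bP ⇒ P = a/(2b).
P = 966/(2·12.9) ≈ 37.44.

37.44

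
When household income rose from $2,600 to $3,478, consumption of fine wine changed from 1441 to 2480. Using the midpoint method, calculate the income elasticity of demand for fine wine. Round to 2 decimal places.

1.83

%ΔQ = (2480 − 1441)/[(1441+2480)/2] = 1039/1960.5 ≈ 0.5300.
%ΔM = (3,478 − 2,600)/[(2,600+3,478)/2] = 878/3039 ≈ 0.2889.
E_I = %ΔQ/%ΔM ≈ 1.83.
E_I > 1: normal good (luxury).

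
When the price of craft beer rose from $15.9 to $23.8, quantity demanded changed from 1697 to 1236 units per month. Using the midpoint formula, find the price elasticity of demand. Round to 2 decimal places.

-0.79

%Δq = (1236 − 1697)/[(1697 + 1236)/2] = -461/1466.5 ≈ -0.3144.
%ΔP = (23.8 − 15.9)/[(15.9 + 23.8)/2] = 7.9/19.85 ≈ 0.3980.
Arc elasticity E = %Δq/%ΔP ≈ -0.3144/0.3980 ≈ -0.79.
|E| < 1: demand is inelastic over this range.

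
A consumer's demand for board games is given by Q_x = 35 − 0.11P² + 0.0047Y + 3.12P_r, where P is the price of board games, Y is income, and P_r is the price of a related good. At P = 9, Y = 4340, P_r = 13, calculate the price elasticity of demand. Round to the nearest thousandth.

-0.205

Substituting, Q_x = 35 − 0.11(9)² + 0.0047(4340) + 3.12(13) = 35 − 8.91 + 20.398 + 40.56 = 87.048.
∂Q_x/∂P = −2·0.11·P = -1.98, so E_p = -1.98·(9/87.048) ≈ -0.205.
|E_p| < 1: demand is inelastic.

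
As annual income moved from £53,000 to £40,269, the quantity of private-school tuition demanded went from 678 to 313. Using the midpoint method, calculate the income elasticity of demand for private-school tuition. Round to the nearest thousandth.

2.698

%ΔQ = (313 − 678)/[(678+313)/2] = -365/495.5 ≈ -0.7366.
%ΔI = (40,269 − 53,000)/[(53,000+40,269)/2] = -12731/46634.5 ≈ -0.2730.
E_I = %ΔQ/%ΔI ≈ 2.698.
E_I > 1: normal good (luxury).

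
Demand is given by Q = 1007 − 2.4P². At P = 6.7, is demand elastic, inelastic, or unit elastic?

inelastic

At P = 6.7, Q = 899.264.
dQ/dP = −2·2.4·P = −32.16.
Point elasticity E = (dQ/dP)·(P/Q) = -32.16 × 6.7/899.264 ≈ -0.240.
|E| ≈ 0.240 < 1, so demand is inelastic.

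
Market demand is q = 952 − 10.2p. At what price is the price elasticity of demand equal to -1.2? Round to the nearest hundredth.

50.91

Set −bp/(a − bp) = −1.2 ⇒ bp = 1.2(a − bp) ⇒ bp(1+1.2) = 1.2·a.
p = 1.2·952/(10.2·2.2) ≈ 50.91.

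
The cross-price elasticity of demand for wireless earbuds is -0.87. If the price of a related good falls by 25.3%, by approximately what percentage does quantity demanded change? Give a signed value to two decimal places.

22.01

%ΔQ ≈ E × %ΔP_y = (-0.87) × (-25.3%) ≈ 22.01%.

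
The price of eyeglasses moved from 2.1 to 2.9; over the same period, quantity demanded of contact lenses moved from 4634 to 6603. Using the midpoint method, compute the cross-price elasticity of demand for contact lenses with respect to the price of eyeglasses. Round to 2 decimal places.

1.10

%ΔQ_x = (6603 − 4634)/[(4634+6603)/2] = 1969/5618.5 ≈ 0.3504.
%ΔP_y = (2.9 − 2.1)/[(2.1+2.9)/2] ≈ 0.3200.
E_xy = 0.3504/0.3200 ≈ 1.10.
E_xy > 0, so contact lenses and eyeglasses are substitutes.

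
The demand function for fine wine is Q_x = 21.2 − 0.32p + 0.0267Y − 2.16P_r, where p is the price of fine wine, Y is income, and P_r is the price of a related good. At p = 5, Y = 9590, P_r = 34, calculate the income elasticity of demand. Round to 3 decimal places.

1.266

At the given point, Q_x = 21.2 − 0.32(5) + 0.0267(9590) − 2.16(34) = 21.2 − 1.6 + 256.053 − 73.44 = 202.213.
∂Q_x/∂Y = +0.0267, so E_I = 0.0267·(9590/202.213) ≈ 1.266.
E_I > 1: normal good (luxury).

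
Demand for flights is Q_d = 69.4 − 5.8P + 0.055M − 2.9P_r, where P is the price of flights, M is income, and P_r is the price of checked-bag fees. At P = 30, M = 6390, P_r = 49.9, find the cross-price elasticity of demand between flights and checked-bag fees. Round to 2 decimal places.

-1.42

Q_d = 69.4 − 5.8(30) + 0.055(6390) − 2.9(49.9) = 69.4 − 174 + 351.45 − 144.71 = 102.14.
∂Q_d/∂P_r = −2.9, so E_xy = -2.9·(49.9/102.14) ≈ -1.42.
E_xy < 0: the goods are complements.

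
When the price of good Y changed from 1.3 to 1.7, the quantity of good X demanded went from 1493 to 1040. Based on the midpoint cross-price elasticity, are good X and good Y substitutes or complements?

%ΔQ_x = (1040 − 1493)/[(1493+1040)/2] = -453/1266.5 ≈ -0.3577.
%ΔP_y = (1.7 − 1.3)/[(1.3+1.7)/2] ≈ 0.2667.
E_xy = -0.3577/0.2667 ≈ -1.341.
E_xy < 0, so the goods are complements.

complements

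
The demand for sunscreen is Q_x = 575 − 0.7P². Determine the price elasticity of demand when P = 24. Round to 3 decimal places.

-4.694

At P = 24, Q_x = 171.8.
dQ_x/dP = −2·0.7·P = −33.6.
Point elasticity E = (dQ_x/dP)·(P/Q_x) = -33.6 × 24/171.8 ≈ -4.694.
|E| > 1, so demand is elastic at this price.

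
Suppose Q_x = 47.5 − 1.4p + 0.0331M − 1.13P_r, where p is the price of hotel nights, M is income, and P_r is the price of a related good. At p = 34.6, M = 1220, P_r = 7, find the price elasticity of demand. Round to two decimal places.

Substituting, Q_x = 47.5 − 1.4(34.6) + 0.0331(1220) − 1.13(7) = 47.5 − 48.44 + 40.382 − 7.91 = 31.532.
∂Q_x/∂p = −1.4, so E_p = (−1.4)·(34.6/31.532) ≈ -1.54.
|E_p| > 1: demand is elastic.

-1.54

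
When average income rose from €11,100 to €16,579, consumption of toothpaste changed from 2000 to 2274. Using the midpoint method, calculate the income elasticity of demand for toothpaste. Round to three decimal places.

%ΔQ = (2274 − 2000)/[(2000+2274)/2] = 274/2137 ≈ 0.1282.
%ΔM = (16,579 − 11,100)/[(11,100+16,579)/2] = 5479/13839.5 ≈ 0.3959.
E_I = %ΔQ/%ΔM ≈ 0.324.
E_I ∈ (0,1): normal good (necessity).

0.324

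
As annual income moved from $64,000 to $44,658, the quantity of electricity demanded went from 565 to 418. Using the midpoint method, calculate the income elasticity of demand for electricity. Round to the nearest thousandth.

%ΔQ = (418 − 565)/[(565+418)/2] = -147/491.5 ≈ -0.2991.
%ΔY = (44,658 − 64,000)/[(64,000+44,658)/2] = -19342/54329 ≈ -0.3560.
E_I = %ΔQ/%ΔY ≈ 0.840.
E_I ∈ (0,1): normal good (necessity).

0.840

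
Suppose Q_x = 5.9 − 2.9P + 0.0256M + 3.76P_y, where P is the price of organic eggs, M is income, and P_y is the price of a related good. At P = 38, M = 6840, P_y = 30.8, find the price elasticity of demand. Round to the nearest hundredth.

-0.59

Evaluating quantity at (P, M, P_y) gives Q_x = 5.9 − 2.9(38) + 0.0256(6840) + 3.76(30.8) = 5.9 − 110.2 + 175.104 + 115.808 = 186.612.
∂Q_x/∂P = −2.9, so E_p = (−2.9)·(38/186.612) ≈ -0.59.
|E_p| < 1: demand is inelastic.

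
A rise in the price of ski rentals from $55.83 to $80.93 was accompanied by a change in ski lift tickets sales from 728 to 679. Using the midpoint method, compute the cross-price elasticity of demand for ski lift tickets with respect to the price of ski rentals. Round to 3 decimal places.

-0.190

%ΔQ_x = (679 − 728)/[(728+679)/2] = -49/703.5 ≈ -0.0697.
%ΔP_y = (80.93 − 55.83)/[(55.83+80.93)/2] ≈ 0.3671.
E_xy = -0.0697/0.3671 ≈ -0.190.
E_xy < 0, so ski lift tickets and ski rentals are complements.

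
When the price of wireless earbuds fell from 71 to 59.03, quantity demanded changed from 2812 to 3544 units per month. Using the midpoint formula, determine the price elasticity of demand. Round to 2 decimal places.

-1.25

%ΔQ = (3544 − 2812)/[(2812 + 3544)/2] = 732/3178 ≈ 0.2303.
%Δp = (59.03 − 71)/[(71 + 59.03)/2] = -11.97/65.015 ≈ -0.1841.
Arc elasticity E = %ΔQ/%Δp ≈ 0.2303/-0.1841 ≈ -1.25.
|E| > 1: demand is elastic over this range.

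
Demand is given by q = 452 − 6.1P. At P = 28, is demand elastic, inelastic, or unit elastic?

inelastic

At P = 28, q = 281.2.
dq/dP = −6.1.
Point elasticity E = (dq/dP)·(P/q) = -6.1 × 28/281.2 ≈ -0.607.
|E| ≈ 0.607 < 1, so demand is inelastic.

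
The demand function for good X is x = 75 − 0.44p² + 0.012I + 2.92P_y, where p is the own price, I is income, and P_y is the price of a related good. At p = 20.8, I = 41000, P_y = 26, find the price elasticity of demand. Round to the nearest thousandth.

-0.841

At the given point, x = 75 − 0.44(20.8)² + 0.012(41000) + 2.92(26) = 75 − 190.3616 + 492 + 75.92 = 452.5584.
∂x/∂p = −2·0.44·p = -18.304, so E_p = -18.304·(20.8/452.5584) ≈ -0.841.
|E_p| < 1: demand is inelastic.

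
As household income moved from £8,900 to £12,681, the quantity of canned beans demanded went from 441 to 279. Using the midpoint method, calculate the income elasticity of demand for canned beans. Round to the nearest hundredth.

-1.28

%ΔQ = (279 − 441)/[(441+279)/2] = -162/360 ≈ -0.4500.
%ΔI = (12,681 − 8,900)/[(8,900+12,681)/2] = 3781/10790.5 ≈ 0.3504.
E_I = %ΔQ/%ΔI ≈ -1.28.
E_I < 0: inferior good.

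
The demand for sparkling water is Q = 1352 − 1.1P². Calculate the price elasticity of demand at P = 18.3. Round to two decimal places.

-0.75

At P = 18.3, Q = 983.621.
dQ/dP = −2·1.1·P = −40.26.
Point elasticity E = (dQ/dP)·(P/Q) = -40.26 × 18.3/983.621 ≈ -0.75.
|E| < 1, so demand is inelastic at this price.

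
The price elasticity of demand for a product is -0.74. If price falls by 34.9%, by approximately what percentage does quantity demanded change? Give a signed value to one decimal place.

25.8

%ΔQ ≈ E × %ΔP = (-0.74) × (-34.9%) ≈ 25.8%.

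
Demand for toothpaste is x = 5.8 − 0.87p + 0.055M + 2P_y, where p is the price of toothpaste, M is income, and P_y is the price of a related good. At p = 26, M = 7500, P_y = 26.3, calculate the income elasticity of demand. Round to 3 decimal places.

At the given point, x = 5.8 − 0.87(26) + 0.055(7500) + 2(26.3) = 5.8 − 22.62 + 412.5 + 52.6 = 448.28.
∂x/∂M = +0.055, so E_I = 0.055·(7500/448.28) ≈ 0.920.
E_I ∈ (0,1): normal good (necessity).

0.920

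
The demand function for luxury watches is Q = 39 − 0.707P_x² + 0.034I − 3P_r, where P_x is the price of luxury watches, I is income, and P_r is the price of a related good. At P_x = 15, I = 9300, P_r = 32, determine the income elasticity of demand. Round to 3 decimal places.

3.158

At the given point, Q = 39 − 0.707(15)² + 0.034(9300) − 3(32) = 39 − 159.075 + 316.2 − 96 = 100.125.
∂Q/∂I = +0.034, so E_I = 0.034·(9300/100.125) ≈ 3.158.
E_I > 1: normal good (luxury).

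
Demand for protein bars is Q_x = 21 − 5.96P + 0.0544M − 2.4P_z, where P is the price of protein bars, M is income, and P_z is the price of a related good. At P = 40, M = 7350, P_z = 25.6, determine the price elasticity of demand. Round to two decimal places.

Evaluating quantity at (P, M, P_z) gives Q_x = 21 − 5.96(40) + 0.0544(7350) − 2.4(25.6) = 21 − 238.4 + 399.84 − 61.44 = 121.
∂Q_x/∂P = −5.96, so E_p = (−5.96)·(40/121) ≈ -1.97.
|E_p| > 1: demand is elastic.

-1.97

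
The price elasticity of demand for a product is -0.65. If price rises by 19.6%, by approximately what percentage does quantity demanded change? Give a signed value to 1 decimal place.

-12.7

%ΔQ ≈ E × %ΔP = (-0.65) × (19.6%) ≈ -12.7%.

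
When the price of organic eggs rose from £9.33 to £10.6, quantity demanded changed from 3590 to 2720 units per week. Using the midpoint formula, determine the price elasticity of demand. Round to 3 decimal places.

%ΔQ = (2720 − 3590)/[(3590 + 2720)/2] = -870/3155 ≈ -0.2758.
%ΔP = (10.6 − 9.33)/[(9.33 + 10.6)/2] = 1.27/9.965 ≈ 0.1274.
Arc elasticity E = %ΔQ/%ΔP ≈ -0.2758/0.1274 ≈ -2.164.
|E| > 1: demand is elastic over this range.

-2.164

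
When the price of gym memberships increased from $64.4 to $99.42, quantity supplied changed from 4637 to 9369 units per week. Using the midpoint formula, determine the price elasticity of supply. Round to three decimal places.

%Δq = (9369 − 4637)/[(4637 + 9369)/2] = 4732/7003 ≈ 0.6757.
%Δp = (99.42 − 64.4)/[(64.4 + 99.42)/2] = 35.02/81.91 ≈ 0.4275.
Arc elasticity E = %Δq/%Δp ≈ 0.6757/0.4275 ≈ 1.580.
|E| > 1: supply is elastic over this range.

1.580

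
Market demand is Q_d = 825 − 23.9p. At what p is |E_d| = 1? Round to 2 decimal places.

17.26

For linear demand Q_d = a − bp, E = −bp/(a − bp). |E| = 1 ⇒ bp = a − bp ⇒ p = a/(2b).
p = 825/(2·23.9) ≈ 17.26.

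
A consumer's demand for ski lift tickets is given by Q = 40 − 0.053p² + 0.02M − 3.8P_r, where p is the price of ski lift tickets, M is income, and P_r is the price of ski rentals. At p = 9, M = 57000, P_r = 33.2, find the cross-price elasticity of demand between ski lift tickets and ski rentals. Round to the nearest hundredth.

-0.12

At the given point, Q = 40 − 0.053(9)² + 0.02(57000) − 3.8(33.2) = 40 − 4.293 + 1140 − 126.16 = 1049.547.
∂Q/∂P_r = −3.8, so E_xy = -3.8·(33.2/1049.547) ≈ -0.12.
E_xy < 0: the goods are complements.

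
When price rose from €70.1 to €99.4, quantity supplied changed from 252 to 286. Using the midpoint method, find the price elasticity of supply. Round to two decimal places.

0.37

%ΔQ = (286 − 252)/[(252 + 286)/2] = 34/269 ≈ 0.1264.
%ΔP = (99.4 − 70.1)/[(70.1 + 99.4)/2] = 29.3/84.75 ≈ 0.3457.
Arc elasticity E = %ΔQ/%ΔP ≈ 0.1264/0.3457 ≈ 0.37.
|E| < 1: supply is inelastic over this range.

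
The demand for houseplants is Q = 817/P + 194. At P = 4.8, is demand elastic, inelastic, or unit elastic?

inelastic

At P = 4.8, Q = 364.2083.
dQ/dP = −817/P² = −35.4601.
Point elasticity E = (dQ/dP)·(P/Q) = -35.4601 × 4.8/364.2083 ≈ -0.467.
|E| ≈ 0.467 < 1, so demand is inelastic.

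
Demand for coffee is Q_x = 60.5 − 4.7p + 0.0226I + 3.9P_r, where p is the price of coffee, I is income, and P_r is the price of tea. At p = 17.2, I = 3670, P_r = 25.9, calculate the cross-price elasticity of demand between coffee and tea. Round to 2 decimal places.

0.62

Q_x = 60.5 − 4.7(17.2) + 0.0226(3670) + 3.9(25.9) = 60.5 − 80.84 + 82.942 + 101.01 = 163.612.
∂Q_x/∂P_r = +3.9, so E_xy = 3.9·(25.9/163.612) ≈ 0.62.
E_xy > 0: the goods are substitutes.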